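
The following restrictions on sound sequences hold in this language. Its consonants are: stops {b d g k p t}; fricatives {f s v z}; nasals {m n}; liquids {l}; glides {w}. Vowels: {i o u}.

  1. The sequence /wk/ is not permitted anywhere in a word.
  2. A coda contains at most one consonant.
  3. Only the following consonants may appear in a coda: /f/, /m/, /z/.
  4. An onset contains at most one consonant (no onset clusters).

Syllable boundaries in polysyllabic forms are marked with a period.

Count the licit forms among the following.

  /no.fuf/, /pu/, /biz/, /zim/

/no.fuf/ — σ1 onset /n/, coda /∅/ ok; σ2 onset /f/, coda /f/ ok → licit
/pu/ — σ1 onset /p/, coda /∅/ ok → licit
/biz/ — σ1 onset /b/, coda /z/ ok → licit
/zim/ — σ1 onset /z/, coda /m/ ok → licit
Licit: /no.fuf/, /pu/, /biz/, /zim/ → 4.

4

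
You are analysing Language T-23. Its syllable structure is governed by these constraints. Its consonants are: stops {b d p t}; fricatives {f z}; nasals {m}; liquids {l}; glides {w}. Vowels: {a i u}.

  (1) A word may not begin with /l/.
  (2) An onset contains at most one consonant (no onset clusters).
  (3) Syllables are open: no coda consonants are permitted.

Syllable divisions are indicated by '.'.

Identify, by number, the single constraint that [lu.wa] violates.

1

[lu.wa]: word begins with /l/.
This is a violation of constraint 1: "A word may not begin with /l/."
The remaining constraints (2, 3) are satisfied.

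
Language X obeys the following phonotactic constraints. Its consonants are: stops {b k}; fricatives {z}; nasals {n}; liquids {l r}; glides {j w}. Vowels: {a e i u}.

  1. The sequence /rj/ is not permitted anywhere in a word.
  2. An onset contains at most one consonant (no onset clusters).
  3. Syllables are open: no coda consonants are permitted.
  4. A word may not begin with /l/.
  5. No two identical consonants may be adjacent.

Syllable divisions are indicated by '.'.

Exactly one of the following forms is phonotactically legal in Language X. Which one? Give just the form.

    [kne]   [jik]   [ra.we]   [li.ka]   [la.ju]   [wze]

[ra.we]

[kne] — violates constraint 2: syllable 1 onset /kn/ has 2 consonants (> 1) → phonotactically illegal
[jik] — violates constraint 3: syllable 1 coda /k/ has 1 consonant (> 0) → phonotactically illegal
[ra.we] — σ1 onset /r/, coda /∅/ ok; σ2 onset /w/, coda /∅/ ok → phonotactically legal
[li.ka] — violates constraint 4: word begins with /l/ → phonotactically illegal
[la.ju] — violates constraint 4: word begins with /l/ → phonotactically illegal
[wze] — violates constraint 2: syllable 1 onset /wz/ has 2 consonants (> 1) → phonotactically illegal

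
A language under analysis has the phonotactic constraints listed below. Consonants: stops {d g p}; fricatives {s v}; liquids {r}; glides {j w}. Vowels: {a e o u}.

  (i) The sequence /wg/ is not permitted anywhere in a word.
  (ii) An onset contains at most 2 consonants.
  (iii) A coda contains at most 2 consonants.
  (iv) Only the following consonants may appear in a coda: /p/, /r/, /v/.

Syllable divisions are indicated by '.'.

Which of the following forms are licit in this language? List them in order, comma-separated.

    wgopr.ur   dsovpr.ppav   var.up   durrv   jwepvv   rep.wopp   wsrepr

var.up, rep.wopp

wgopr.ur — violates constraint (i): contains banned sequence /wg/ → illicit
dsovpr.ppav — violates constraint (iii): syllable 1 coda /vpr/ has 3 consonants (> 2) → illicit
var.up — σ1 onset /v/, coda /r/ ok; σ2 onset /∅/, coda /p/ ok → licit
durrv — violates constraint (iii): syllable 1 coda /rrv/ has 3 consonants (> 2) → illicit
jwepvv — violates constraint (iii): syllable 1 coda /pvv/ has 3 consonants (> 2) → illicit
rep.wopp — σ1 onset /r/, coda /p/ ok; σ2 onset /w/, coda /pp/ (2C) ok → licit
wsrepr — violates constraint (ii): syllable 1 onset /wsr/ has 3 consonants (> 2) → illicit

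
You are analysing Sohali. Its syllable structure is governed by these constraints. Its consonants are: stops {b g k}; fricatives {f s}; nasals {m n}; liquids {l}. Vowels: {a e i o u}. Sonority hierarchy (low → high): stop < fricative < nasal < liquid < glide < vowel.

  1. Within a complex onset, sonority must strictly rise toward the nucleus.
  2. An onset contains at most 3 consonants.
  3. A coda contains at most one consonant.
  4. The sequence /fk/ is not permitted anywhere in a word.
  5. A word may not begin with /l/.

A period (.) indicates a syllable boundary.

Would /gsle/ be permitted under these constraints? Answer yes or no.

/gsle/ — σ1 onset /gsl/ (1→2→4 rises), coda /∅/ ok → permitted

yes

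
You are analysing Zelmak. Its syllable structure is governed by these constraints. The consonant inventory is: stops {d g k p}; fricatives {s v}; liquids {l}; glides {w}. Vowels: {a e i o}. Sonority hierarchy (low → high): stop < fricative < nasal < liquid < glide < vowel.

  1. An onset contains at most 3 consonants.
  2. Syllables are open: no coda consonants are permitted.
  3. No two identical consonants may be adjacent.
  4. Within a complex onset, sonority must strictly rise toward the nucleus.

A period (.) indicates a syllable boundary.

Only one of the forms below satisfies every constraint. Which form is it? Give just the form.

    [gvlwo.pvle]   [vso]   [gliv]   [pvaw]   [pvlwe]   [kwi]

[gvlwo.pvle] — violates constraint 1: syllable 1 onset /gvlw/ has 4 consonants (> 3) → illicit
[vso] — violates constraint 4: syllable 1 onset /vs/: /v/ (fricative, 2) → /s/ (fricative, 2) does not rise → illicit
[gliv] — violates constraint 2: syllable 1 coda /v/ has 1 consonant (> 0) → illicit
[pvaw] — violates constraint 2: syllable 1 coda /w/ has 1 consonant (> 0) → illicit
[pvlwe] — violates constraint 1: syllable 1 onset /pvlw/ has 4 consonants (> 3) → illicit
[kwi] — σ1 onset /kw/ (1→5 rises), coda /∅/ ok → licit

[kwi]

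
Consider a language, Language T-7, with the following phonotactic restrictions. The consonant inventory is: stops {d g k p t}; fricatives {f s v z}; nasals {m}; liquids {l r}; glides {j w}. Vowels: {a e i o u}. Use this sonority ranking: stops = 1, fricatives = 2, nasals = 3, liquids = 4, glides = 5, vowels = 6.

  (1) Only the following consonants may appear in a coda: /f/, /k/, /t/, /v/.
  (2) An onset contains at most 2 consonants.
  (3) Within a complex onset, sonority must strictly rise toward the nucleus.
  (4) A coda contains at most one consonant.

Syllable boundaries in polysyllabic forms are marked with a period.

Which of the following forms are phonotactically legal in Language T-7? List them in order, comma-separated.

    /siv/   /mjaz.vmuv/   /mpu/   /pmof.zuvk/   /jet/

/siv/ — σ1 onset /s/, coda /v/ ok → phonotactically legal
/mjaz.vmuv/ — violates constraint 1: syllable 1 coda contains /z/, which is not a licensed coda consonant → phonotactically illegal
/mpu/ — violates constraint 3: syllable 1 onset /mp/: /m/ (nasal, 3) → /p/ (stop, 1) does not rise → phonotactically illegal
/pmof.zuvk/ — violates constraint 4: syllable 2 coda /vk/ has 2 consonants (> 1) → phonotactically illegal
/jet/ — σ1 onset /j/, coda /t/ ok → phonotactically legal

/siv/, /jet/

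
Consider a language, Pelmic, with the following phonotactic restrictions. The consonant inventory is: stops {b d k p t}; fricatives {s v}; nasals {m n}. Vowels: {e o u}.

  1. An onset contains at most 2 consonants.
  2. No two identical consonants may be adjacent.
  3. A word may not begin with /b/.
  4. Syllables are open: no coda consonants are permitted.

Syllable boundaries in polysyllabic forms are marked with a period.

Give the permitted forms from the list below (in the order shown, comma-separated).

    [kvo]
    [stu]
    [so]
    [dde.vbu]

[kvo], [stu], [so]

[kvo] — σ1 onset /kv/ (2C), coda /∅/ ok → permitted
[stu] — σ1 onset /st/ (2C), coda /∅/ ok → permitted
[so] — σ1 onset /s/, coda /∅/ ok → permitted
[dde.vbu] — violates constraint 2: adjacent identical consonants /dd/ → not permitted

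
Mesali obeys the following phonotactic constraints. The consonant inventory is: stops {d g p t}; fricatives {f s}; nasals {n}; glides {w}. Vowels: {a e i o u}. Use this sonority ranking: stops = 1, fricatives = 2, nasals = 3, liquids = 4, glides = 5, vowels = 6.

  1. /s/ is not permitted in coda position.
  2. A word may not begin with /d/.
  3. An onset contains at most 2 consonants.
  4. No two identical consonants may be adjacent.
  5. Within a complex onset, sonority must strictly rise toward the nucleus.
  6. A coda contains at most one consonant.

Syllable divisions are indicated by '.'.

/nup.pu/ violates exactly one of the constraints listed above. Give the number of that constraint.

/nup.pu/: adjacent identical consonants /pp/.
This is a violation of constraint 4: "No two identical consonants may be adjacent."
The remaining constraints (1, 2, 3, 5, 6) are satisfied.

4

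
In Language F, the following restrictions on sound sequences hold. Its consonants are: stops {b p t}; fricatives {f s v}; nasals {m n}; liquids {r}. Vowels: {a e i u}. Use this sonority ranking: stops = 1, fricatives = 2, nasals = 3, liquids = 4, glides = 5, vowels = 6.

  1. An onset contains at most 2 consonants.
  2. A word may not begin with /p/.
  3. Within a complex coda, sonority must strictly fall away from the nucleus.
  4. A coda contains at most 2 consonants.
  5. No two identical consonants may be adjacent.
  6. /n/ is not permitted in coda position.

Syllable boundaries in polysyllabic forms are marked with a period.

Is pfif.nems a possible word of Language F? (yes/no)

pfif.nems — violates constraint 2: word begins with /p/ → ill-formed

no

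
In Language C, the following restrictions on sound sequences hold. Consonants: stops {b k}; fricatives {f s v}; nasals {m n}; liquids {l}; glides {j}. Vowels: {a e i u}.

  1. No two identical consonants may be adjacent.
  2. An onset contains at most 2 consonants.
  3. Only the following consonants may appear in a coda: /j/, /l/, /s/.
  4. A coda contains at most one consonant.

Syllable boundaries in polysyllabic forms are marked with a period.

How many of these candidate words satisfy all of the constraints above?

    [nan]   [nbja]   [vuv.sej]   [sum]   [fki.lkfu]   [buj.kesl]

[nan] — violates constraint 3: syllable 1 coda contains /n/, which is not a licensed coda consonant → not permitted
[nbja] — violates constraint 2: syllable 1 onset /nbj/ has 3 consonants (> 2) → not permitted
[vuv.sej] — violates constraint 3: syllable 1 coda contains /v/, which is not a licensed coda consonant → not permitted
[sum] — violates constraint 3: syllable 1 coda contains /m/, which is not a licensed coda consonant → not permitted
[fki.lkfu] — violates constraint 2: syllable 2 onset /lkf/ has 3 consonants (> 2) → not permitted
[buj.kesl] — violates constraint 4: syllable 2 coda /sl/ has 2 consonants (> 1) → not permitted
No form is permitted → 0.

0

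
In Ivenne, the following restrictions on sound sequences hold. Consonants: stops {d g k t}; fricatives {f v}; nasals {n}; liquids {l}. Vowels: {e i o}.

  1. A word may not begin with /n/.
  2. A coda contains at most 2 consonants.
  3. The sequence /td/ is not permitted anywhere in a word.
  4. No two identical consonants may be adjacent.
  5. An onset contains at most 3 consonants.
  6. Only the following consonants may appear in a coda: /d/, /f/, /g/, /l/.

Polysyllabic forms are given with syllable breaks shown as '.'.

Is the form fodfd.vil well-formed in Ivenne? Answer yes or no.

fodfd.vil — violates constraint 2: syllable 1 coda /dfd/ has 3 consonants (> 2) → ill-formed

no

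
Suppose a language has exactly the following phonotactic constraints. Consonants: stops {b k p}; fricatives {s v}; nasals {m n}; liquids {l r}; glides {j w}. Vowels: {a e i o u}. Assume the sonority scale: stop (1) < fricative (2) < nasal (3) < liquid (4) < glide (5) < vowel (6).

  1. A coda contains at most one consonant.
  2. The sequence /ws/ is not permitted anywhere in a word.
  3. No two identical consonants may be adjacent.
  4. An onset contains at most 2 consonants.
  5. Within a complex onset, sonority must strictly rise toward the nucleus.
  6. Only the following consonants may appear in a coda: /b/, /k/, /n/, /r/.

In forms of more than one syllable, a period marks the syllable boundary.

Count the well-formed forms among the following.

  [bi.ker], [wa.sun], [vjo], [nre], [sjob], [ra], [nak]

7

[bi.ker] — σ1 onset /b/, coda /∅/ ok; σ2 onset /k/, coda /r/ ok → well-formed
[wa.sun] — σ1 onset /w/, coda /∅/ ok; σ2 onset /s/, coda /n/ ok → well-formed
[vjo] — σ1 onset /vj/ (2→5 rises), coda /∅/ ok → well-formed
[nre] — σ1 onset /nr/ (3→4 rises), coda /∅/ ok → well-formed
[sjob] — σ1 onset /sj/ (2→5 rises), coda /b/ ok → well-formed
[ra] — σ1 onset /r/, coda /∅/ ok → well-formed
[nak] — σ1 onset /n/, coda /k/ ok → well-formed
Well-formed: [bi.ker], [wa.sun], [vjo], [nre], [sjob], [ra], [nak] → 7.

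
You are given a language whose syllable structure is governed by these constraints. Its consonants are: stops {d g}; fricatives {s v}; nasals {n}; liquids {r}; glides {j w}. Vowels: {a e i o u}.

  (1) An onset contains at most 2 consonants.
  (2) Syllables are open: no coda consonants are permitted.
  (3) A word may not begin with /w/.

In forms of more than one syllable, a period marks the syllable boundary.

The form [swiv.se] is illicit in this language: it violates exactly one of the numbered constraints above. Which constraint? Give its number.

[swiv.se]: syllable 1 coda /v/ has 1 consonant (> 0).
This is a violation of constraint 2: "Syllables are open: no coda consonants are permitted."
The remaining constraints (1, 3) are satisfied.

2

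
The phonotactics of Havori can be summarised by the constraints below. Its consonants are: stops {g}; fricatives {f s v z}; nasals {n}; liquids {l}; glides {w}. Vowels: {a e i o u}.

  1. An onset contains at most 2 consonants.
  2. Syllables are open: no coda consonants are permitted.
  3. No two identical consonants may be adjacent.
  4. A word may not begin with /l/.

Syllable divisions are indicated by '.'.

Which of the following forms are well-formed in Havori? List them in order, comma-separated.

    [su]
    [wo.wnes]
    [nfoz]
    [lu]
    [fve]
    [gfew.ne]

[su] — σ1 onset /s/, coda /∅/ ok → well-formed
[wo.wnes] — violates constraint 2: syllable 2 coda /s/ has 1 consonant (> 0) → ill-formed
[nfoz] — violates constraint 2: syllable 1 coda /z/ has 1 consonant (> 0) → ill-formed
[lu] — violates constraint 4: word begins with /l/ → ill-formed
[fve] — σ1 onset /fv/ (2C), coda /∅/ ok → well-formed
[gfew.ne] — violates constraint 2: syllable 1 coda /w/ has 1 consonant (> 0) → ill-formed

[su], [fve]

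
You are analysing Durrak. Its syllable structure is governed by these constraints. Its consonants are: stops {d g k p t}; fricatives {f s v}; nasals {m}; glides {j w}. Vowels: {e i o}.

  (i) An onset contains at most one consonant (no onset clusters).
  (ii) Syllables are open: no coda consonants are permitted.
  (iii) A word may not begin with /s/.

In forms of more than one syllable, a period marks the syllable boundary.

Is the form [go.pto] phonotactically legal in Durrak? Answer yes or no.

[go.pto] — violates constraint (i): syllable 2 onset /pt/ has 2 consonants (> 1) → phonotactically illegal

no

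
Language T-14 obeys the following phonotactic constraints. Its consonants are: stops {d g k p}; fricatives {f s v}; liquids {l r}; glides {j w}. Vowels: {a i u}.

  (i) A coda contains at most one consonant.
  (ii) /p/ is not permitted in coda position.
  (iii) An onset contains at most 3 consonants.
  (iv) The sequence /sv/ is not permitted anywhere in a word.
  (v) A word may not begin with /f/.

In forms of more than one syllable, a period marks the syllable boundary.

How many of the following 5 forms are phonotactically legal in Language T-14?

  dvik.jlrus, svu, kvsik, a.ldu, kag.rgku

4

dvik.jlrus — σ1 onset /dv/ (2C), coda /k/ ok; σ2 onset /jlr/ (3C), coda /s/ ok → phonotactically legal
svu — violates constraint (iv): contains banned sequence /sv/ → phonotactically illegal
kvsik — σ1 onset /kvs/ (3C), coda /k/ ok → phonotactically legal
a.ldu — σ1 onset /∅/, coda /∅/ ok; σ2 onset /ld/ (2C), coda /∅/ ok → phonotactically legal
kag.rgku — σ1 onset /k/, coda /g/ ok; σ2 onset /rgk/ (3C), coda /∅/ ok → phonotactically legal
Phonotactically legal: dvik.jlrus, kvsik, a.ldu, kag.rgku → 4.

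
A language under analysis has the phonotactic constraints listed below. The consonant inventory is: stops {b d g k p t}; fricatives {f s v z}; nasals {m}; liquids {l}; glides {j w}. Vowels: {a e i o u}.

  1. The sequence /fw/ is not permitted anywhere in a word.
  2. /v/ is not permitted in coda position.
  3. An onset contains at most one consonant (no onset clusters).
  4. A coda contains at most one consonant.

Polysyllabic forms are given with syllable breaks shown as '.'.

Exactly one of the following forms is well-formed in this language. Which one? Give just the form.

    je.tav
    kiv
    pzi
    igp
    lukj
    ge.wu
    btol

je.tav — violates constraint 2: syllable 2 coda contains /v/ → ill-formed
kiv — violates constraint 2: syllable 1 coda contains /v/ → ill-formed
pzi — violates constraint 3: syllable 1 onset /pz/ has 2 consonants (> 1) → ill-formed
igp — violates constraint 4: syllable 1 coda /gp/ has 2 consonants (> 1) → ill-formed
lukj — violates constraint 4: syllable 1 coda /kj/ has 2 consonants (> 1) → ill-formed
ge.wu — σ1 onset /g/, coda /∅/ ok; σ2 onset /w/, coda /∅/ ok → well-formed
btol — violates constraint 3: syllable 1 onset /bt/ has 2 consonants (> 1) → ill-formed

ge.wu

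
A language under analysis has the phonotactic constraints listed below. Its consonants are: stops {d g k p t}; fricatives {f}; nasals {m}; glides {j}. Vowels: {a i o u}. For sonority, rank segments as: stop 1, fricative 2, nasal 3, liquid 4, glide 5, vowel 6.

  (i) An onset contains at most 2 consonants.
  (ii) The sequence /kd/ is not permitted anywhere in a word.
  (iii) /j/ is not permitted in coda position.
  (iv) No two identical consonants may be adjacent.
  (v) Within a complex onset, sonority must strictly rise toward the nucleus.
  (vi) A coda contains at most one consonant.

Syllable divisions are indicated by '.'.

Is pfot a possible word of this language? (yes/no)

yes

pfot — σ1 onset /pf/ (1→2 rises), coda /t/ ok → permitted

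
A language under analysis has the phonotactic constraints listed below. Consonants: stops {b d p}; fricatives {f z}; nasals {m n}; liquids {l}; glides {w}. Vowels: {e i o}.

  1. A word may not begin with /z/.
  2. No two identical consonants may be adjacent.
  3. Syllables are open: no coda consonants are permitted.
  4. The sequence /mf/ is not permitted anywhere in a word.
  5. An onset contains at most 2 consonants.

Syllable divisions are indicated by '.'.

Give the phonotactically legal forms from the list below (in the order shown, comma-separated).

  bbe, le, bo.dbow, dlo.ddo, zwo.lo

le

bbe — violates constraint 2: adjacent identical consonants /bb/ → phonotactically illegal
le — σ1 onset /l/, coda /∅/ ok → phonotactically legal
bo.dbow — violates constraint 3: syllable 2 coda /w/ has 1 consonant (> 0) → phonotactically illegal
dlo.ddo — violates constraint 2: adjacent identical consonants /dd/ → phonotactically illegal
zwo.lo — violates constraint 1: word begins with /z/ → phonotactically illegal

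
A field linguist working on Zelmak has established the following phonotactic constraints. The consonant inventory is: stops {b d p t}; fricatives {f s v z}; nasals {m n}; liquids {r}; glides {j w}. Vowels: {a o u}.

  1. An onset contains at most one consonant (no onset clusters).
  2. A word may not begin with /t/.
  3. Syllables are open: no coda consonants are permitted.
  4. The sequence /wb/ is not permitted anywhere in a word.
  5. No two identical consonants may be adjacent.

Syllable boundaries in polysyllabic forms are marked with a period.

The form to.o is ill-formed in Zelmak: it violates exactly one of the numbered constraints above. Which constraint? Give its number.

2

to.o: word begins with /t/.
This is a violation of constraint 2: "A word may not begin with /t/."
The remaining constraints (1, 3, 4, 5) are satisfied.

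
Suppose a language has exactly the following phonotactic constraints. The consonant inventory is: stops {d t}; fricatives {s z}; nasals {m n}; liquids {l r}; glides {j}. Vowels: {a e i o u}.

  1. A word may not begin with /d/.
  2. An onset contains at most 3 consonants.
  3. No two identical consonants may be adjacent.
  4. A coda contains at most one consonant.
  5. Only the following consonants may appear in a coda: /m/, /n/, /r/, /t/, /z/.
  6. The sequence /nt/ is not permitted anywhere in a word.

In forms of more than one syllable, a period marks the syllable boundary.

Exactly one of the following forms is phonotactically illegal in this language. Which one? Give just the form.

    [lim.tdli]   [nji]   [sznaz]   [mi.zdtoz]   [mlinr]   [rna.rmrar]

[lim.tdli] — σ1 onset /l/, coda /m/ ok; σ2 onset /tdl/ (3C), coda /∅/ ok → phonotactically legal
[nji] — σ1 onset /nj/ (2C), coda /∅/ ok → phonotactically legal
[sznaz] — σ1 onset /szn/ (3C), coda /z/ ok → phonotactically legal
[mi.zdtoz] — σ1 onset /m/, coda /∅/ ok; σ2 onset /zdt/ (3C), coda /z/ ok → phonotactically legal
[mlinr] — violates constraint 4: syllable 1 coda /nr/ has 2 consonants (> 1) → phonotactically illegal
[rna.rmrar] — σ1 onset /rn/ (2C), coda /∅/ ok; σ2 onset /rmr/ (3C), coda /r/ ok → phonotactically legal

[mlinr]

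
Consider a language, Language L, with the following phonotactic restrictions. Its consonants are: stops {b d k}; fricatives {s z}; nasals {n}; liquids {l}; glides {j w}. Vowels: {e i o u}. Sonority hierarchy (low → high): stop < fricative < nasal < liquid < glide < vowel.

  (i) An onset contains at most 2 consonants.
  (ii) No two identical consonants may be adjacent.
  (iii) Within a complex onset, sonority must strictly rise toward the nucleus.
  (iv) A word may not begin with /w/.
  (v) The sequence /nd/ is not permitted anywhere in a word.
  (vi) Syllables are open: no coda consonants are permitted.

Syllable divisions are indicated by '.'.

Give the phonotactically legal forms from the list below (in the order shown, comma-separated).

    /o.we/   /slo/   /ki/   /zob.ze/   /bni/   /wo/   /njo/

/o.we/, /slo/, /ki/, /bni/, /njo/

/o.we/ — σ1 onset /∅/, coda /∅/ ok; σ2 onset /w/, coda /∅/ ok → phonotactically legal
/slo/ — σ1 onset /sl/ (2→4 rises), coda /∅/ ok → phonotactically legal
/ki/ — σ1 onset /k/, coda /∅/ ok → phonotactically legal
/zob.ze/ — violates constraint (vi): syllable 1 coda /b/ has 1 consonant (> 0) → phonotactically illegal
/bni/ — σ1 onset /bn/ (1→3 rises), coda /∅/ ok → phonotactically legal
/wo/ — violates constraint (iv): word begins with /w/ → phonotactically illegal
/njo/ — σ1 onset /nj/ (3→5 rises), coda /∅/ ok → phonotactically legal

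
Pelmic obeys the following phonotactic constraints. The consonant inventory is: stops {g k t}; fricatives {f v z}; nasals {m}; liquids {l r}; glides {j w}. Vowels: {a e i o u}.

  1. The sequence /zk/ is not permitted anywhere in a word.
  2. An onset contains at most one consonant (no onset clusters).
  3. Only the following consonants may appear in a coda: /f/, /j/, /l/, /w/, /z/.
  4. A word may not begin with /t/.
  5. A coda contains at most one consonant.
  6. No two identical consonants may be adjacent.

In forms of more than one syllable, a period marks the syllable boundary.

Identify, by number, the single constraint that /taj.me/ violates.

/taj.me/: word begins with /t/.
This is a violation of constraint 4: "A word may not begin with /t/."
The remaining constraints (1, 2, 3, 5, 6) are satisfied.

4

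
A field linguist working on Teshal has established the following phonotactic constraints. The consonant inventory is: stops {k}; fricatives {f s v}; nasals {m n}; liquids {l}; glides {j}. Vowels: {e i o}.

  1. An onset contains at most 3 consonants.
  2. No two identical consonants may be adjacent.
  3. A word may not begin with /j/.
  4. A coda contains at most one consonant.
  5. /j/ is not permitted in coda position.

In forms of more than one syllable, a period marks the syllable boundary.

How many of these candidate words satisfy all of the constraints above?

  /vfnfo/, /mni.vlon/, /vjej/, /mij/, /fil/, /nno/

/vfnfo/ — violates constraint 1: syllable 1 onset /vfnf/ has 4 consonants (> 3) → ill-formed
/mni.vlon/ — σ1 onset /mn/ (2C), coda /∅/ ok; σ2 onset /vl/ (2C), coda /n/ ok → well-formed
/vjej/ — violates constraint 5: syllable 1 coda contains /j/ → ill-formed
/mij/ — violates constraint 5: syllable 1 coda contains /j/ → ill-formed
/fil/ — σ1 onset /f/, coda /l/ ok → well-formed
/nno/ — violates constraint 2: adjacent identical consonants /nn/ → ill-formed
Well-formed: /mni.vlon/, /fil/ → 2.

2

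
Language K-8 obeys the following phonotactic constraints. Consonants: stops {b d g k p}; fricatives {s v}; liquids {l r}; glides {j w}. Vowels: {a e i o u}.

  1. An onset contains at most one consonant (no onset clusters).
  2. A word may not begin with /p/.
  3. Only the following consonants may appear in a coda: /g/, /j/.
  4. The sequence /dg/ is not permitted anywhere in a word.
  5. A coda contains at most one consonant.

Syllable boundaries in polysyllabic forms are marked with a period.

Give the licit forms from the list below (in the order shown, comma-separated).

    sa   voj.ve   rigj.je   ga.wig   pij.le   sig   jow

sa — σ1 onset /s/, coda /∅/ ok → licit
voj.ve — σ1 onset /v/, coda /j/ ok; σ2 onset /v/, coda /∅/ ok → licit
rigj.je — violates constraint 5: syllable 1 coda /gj/ has 2 consonants (> 1) → illicit
ga.wig — σ1 onset /g/, coda /∅/ ok; σ2 onset /w/, coda /g/ ok → licit
pij.le — violates constraint 2: word begins with /p/ → illicit
sig — σ1 onset /s/, coda /g/ ok → licit
jow — violates constraint 3: syllable 1 coda contains /w/, which is not a licensed coda consonant → illicit

sa, voj.ve, ga.wig, sig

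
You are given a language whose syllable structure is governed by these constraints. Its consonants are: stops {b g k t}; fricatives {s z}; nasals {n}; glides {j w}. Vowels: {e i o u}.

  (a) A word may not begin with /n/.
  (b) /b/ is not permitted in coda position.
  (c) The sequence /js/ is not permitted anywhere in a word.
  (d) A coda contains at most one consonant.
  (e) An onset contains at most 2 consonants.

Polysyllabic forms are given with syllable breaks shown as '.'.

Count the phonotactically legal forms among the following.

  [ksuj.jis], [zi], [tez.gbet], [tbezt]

3

[ksuj.jis] — σ1 onset /ks/ (2C), coda /j/ ok; σ2 onset /j/, coda /s/ ok → phonotactically legal
[zi] — σ1 onset /z/, coda /∅/ ok → phonotactically legal
[tez.gbet] — σ1 onset /t/, coda /z/ ok; σ2 onset /gb/ (2C), coda /t/ ok → phonotactically legal
[tbezt] — violates constraint (d): syllable 1 coda /zt/ has 2 consonants (> 1) → phonotactically illegal
Phonotactically legal: [ksuj.jis], [zi], [tez.gbet] → 3.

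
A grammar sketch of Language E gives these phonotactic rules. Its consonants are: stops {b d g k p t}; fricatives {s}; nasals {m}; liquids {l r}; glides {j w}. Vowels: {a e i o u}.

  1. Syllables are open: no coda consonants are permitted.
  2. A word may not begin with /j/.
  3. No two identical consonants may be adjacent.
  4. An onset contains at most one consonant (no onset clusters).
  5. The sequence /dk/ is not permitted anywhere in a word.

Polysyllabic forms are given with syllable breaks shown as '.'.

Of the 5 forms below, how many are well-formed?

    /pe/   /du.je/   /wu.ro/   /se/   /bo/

/pe/ — σ1 onset /p/, coda /∅/ ok → well-formed
/du.je/ — σ1 onset /d/, coda /∅/ ok; σ2 onset /j/, coda /∅/ ok → well-formed
/wu.ro/ — σ1 onset /w/, coda /∅/ ok; σ2 onset /r/, coda /∅/ ok → well-formed
/se/ — σ1 onset /s/, coda /∅/ ok → well-formed
/bo/ — σ1 onset /b/, coda /∅/ ok → well-formed
Well-formed: /pe/, /du.je/, /wu.ro/, /se/, /bo/ → 5.

5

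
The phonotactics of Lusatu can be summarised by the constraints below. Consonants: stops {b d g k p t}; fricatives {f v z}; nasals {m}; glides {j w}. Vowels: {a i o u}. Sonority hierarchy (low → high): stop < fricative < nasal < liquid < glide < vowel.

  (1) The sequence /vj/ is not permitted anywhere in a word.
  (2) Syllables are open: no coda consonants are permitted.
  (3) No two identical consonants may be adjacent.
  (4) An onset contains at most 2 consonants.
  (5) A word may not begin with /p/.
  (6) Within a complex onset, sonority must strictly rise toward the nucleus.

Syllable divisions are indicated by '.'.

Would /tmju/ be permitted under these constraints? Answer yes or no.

no

/tmju/ — violates constraint 4: syllable 1 onset /tmj/ has 3 consonants (> 2) → not permitted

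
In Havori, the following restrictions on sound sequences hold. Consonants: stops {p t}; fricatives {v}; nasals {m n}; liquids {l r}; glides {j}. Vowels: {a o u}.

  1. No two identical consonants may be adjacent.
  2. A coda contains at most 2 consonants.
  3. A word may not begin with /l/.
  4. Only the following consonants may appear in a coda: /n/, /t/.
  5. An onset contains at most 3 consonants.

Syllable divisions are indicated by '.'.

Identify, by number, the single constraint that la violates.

3

la: word begins with /l/.
This is a violation of constraint 3: "A word may not begin with /l/."
The remaining constraints (1, 2, 4, 5) are satisfied.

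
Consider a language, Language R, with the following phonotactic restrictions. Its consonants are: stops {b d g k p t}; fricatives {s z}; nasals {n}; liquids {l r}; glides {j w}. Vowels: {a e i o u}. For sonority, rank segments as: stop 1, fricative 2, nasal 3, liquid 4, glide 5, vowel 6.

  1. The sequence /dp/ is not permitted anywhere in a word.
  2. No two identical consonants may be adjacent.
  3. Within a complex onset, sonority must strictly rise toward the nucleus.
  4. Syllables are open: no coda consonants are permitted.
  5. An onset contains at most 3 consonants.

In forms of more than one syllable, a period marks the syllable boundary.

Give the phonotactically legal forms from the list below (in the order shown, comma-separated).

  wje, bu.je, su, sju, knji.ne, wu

bu.je, su, sju, knji.ne, wu

wje — violates constraint 3: syllable 1 onset /wj/: /w/ (glide, 5) → /j/ (glide, 5) does not rise → phonotactically illegal
bu.je — σ1 onset /b/, coda /∅/ ok; σ2 onset /j/, coda /∅/ ok → phonotactically legal
su — σ1 onset /s/, coda /∅/ ok → phonotactically legal
sju — σ1 onset /sj/ (2→5 rises), coda /∅/ ok → phonotactically legal
knji.ne — σ1 onset /knj/ (1→3→5 rises), coda /∅/ ok; σ2 onset /n/, coda /∅/ ok → phonotactically legal
wu — σ1 onset /w/, coda /∅/ ok → phonotactically legal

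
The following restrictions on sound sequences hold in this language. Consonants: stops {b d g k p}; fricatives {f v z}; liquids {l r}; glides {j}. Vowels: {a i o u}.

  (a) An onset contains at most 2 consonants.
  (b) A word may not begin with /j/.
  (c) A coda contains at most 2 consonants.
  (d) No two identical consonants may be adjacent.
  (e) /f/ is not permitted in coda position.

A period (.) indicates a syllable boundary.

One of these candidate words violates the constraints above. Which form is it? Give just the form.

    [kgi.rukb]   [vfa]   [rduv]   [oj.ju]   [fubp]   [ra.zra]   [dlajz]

[oj.ju]

[kgi.rukb] — σ1 onset /kg/ (2C), coda /∅/ ok; σ2 onset /r/, coda /kb/ (2C) ok → phonotactically legal
[vfa] — σ1 onset /vf/ (2C), coda /∅/ ok → phonotactically legal
[rduv] — σ1 onset /rd/ (2C), coda /v/ ok → phonotactically legal
[oj.ju] — violates constraint (d): adjacent identical consonants /jj/ → phonotactically illegal
[fubp] — σ1 onset /f/, coda /bp/ (2C) ok → phonotactically legal
[ra.zra] — σ1 onset /r/, coda /∅/ ok; σ2 onset /zr/ (2C), coda /∅/ ok → phonotactically legal
[dlajz] — σ1 onset /dl/ (2C), coda /jz/ (2C) ok → phonotactically legal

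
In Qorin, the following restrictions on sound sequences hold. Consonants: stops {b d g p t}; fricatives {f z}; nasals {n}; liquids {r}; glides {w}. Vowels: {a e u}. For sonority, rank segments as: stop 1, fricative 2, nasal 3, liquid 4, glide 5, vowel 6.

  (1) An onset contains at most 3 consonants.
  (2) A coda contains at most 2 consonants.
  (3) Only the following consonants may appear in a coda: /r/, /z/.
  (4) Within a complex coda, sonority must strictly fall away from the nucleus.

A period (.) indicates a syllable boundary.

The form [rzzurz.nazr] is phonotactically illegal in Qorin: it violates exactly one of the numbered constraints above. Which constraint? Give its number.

[rzzurz.nazr]: syllable 2 coda /zr/: /z/ (fricative, 2) → /r/ (liquid, 4) does not fall.
This is a violation of constraint 4: "Within a complex coda, sonority must strictly fall away from the nucleus."
The remaining constraints (1, 2, 3) are satisfied.

4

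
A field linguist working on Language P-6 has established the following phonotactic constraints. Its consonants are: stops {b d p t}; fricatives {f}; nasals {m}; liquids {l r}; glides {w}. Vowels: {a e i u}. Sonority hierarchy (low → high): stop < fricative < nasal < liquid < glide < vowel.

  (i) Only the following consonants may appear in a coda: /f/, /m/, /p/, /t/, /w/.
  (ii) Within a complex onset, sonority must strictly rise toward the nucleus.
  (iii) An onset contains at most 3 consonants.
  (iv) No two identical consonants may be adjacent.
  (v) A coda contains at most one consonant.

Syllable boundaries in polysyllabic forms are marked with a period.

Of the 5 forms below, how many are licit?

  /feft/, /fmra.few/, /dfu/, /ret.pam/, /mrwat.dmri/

/feft/ — violates constraint (v): syllable 1 coda /ft/ has 2 consonants (> 1) → illicit
/fmra.few/ — σ1 onset /fmr/ (2→3→4 rises), coda /∅/ ok; σ2 onset /f/, coda /w/ ok → licit
/dfu/ — σ1 onset /df/ (1→2 rises), coda /∅/ ok → licit
/ret.pam/ — σ1 onset /r/, coda /t/ ok; σ2 onset /p/, coda /m/ ok → licit
/mrwat.dmri/ — σ1 onset /mrw/ (3→4→5 rises), coda /t/ ok; σ2 onset /dmr/ (1→3→4 rises), coda /∅/ ok → licit
Licit: /fmra.few/, /dfu/, /ret.pam/, /mrwat.dmri/ → 4.

4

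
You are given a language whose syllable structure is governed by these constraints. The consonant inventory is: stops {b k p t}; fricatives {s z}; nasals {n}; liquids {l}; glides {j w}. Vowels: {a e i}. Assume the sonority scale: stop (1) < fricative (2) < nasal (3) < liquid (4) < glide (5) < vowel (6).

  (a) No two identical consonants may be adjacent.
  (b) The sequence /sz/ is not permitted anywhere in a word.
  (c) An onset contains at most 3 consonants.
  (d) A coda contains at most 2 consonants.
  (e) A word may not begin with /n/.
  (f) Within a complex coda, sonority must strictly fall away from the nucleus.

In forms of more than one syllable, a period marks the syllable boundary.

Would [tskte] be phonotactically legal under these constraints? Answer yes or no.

no

[tskte] — violates constraint (c): syllable 1 onset /tskt/ has 4 consonants (> 3) → phonotactically illegal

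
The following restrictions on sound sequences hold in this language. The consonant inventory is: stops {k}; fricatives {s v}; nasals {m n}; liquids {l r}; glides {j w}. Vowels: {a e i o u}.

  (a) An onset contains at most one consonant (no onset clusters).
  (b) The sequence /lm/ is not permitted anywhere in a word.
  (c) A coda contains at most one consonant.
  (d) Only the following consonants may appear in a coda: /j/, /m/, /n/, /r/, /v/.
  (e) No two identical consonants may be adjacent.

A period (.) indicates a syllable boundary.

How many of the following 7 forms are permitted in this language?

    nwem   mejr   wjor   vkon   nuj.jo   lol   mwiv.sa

nwem — violates constraint (a): syllable 1 onset /nw/ has 2 consonants (> 1) → not permitted
mejr — violates constraint (c): syllable 1 coda /jr/ has 2 consonants (> 1) → not permitted
wjor — violates constraint (a): syllable 1 onset /wj/ has 2 consonants (> 1) → not permitted
vkon — violates constraint (a): syllable 1 onset /vk/ has 2 consonants (> 1) → not permitted
nuj.jo — violates constraint (e): adjacent identical consonants /jj/ → not permitted
lol — violates constraint (d): syllable 1 coda contains /l/, which is not a licensed coda consonant → not permitted
mwiv.sa — violates constraint (a): syllable 1 onset /mw/ has 2 consonants (> 1) → not permitted
No form is permitted → 0.

0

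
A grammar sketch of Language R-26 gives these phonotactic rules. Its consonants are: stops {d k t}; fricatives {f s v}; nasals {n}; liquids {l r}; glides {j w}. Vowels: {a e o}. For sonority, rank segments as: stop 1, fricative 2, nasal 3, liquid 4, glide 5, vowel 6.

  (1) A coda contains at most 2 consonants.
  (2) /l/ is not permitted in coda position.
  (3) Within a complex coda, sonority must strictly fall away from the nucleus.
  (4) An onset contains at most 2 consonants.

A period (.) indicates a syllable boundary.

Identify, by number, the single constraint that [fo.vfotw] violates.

3

[fo.vfotw]: syllable 2 coda /tw/: /t/ (stop, 1) → /w/ (glide, 5) does not fall.
This is a violation of constraint 3: "Within a complex coda, sonority must strictly fall away from the nucleus."
The remaining constraints (1, 2, 4) are satisfied.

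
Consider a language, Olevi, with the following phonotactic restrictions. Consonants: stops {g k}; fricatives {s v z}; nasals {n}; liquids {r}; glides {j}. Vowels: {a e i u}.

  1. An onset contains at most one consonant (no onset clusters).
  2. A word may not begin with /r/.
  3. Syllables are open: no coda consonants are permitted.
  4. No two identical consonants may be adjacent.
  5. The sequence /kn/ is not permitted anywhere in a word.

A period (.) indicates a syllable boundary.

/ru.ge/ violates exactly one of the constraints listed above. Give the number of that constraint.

/ru.ge/: word begins with /r/.
This is a violation of constraint 2: "A word may not begin with /r/."
The remaining constraints (1, 3, 4, 5) are satisfied.

2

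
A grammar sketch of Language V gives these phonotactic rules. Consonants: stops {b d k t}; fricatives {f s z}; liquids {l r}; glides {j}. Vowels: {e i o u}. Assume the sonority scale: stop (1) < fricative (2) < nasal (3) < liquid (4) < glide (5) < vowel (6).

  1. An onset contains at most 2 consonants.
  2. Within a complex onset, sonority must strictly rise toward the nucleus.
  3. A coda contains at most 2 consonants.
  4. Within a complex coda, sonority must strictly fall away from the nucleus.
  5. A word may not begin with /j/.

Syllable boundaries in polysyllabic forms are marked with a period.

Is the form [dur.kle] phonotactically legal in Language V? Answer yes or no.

[dur.kle] — σ1 onset /d/, coda /r/ ok; σ2 onset /kl/ (1→4 rises), coda /∅/ ok → phonotactically legal

yes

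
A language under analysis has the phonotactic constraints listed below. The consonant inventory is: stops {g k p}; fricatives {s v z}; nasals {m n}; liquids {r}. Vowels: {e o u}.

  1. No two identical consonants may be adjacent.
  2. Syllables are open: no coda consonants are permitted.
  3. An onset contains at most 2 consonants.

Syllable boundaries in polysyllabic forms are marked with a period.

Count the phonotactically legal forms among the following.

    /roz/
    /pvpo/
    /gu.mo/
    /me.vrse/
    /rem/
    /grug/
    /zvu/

/roz/ — violates constraint 2: syllable 1 coda /z/ has 1 consonant (> 0) → phonotactically illegal
/pvpo/ — violates constraint 3: syllable 1 onset /pvp/ has 3 consonants (> 2) → phonotactically illegal
/gu.mo/ — σ1 onset /g/, coda /∅/ ok; σ2 onset /m/, coda /∅/ ok → phonotactically legal
/me.vrse/ — violates constraint 3: syllable 2 onset /vrs/ has 3 consonants (> 2) → phonotactically illegal
/rem/ — violates constraint 2: syllable 1 coda /m/ has 1 consonant (> 0) → phonotactically illegal
/grug/ — violates constraint 2: syllable 1 coda /g/ has 1 consonant (> 0) → phonotactically illegal
/zvu/ — σ1 onset /zv/ (2C), coda /∅/ ok → phonotactically legal
Phonotactically legal: /gu.mo/, /zvu/ → 2.

2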